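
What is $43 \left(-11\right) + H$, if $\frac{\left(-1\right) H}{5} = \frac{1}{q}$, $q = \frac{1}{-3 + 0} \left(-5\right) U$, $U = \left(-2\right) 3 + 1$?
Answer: $- \frac{2362}{5} \approx -472.4$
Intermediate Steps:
$U = -5$ ($U = -6 + 1 = -5$)
$q = - \frac{25}{3}$ ($q = \frac{1}{-3 + 0} \left(-5\right) \left(-5\right) = \frac{1}{-3} \left(-5\right) \left(-5\right) = \left(- \frac{1}{3}\right) \left(-5\right) \left(-5\right) = \frac{5}{3} \left(-5\right) = - \frac{25}{3} \approx -8.3333$)
$H = \frac{3}{5}$ ($H = - \frac{5}{- \frac{25}{3}} = \left(-5\right) \left(- \frac{3}{25}\right) = \frac{3}{5} \approx 0.6$)
$43 \left(-11\right) + H = 43 \left(-11\right) + \frac{3}{5} = -473 + \frac{3}{5} = - \frac{2362}{5}$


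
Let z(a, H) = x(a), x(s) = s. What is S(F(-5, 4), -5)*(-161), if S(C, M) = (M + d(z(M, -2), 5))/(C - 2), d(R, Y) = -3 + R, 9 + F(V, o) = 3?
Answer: -2093/8 ≈ -261.63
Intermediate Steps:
F(V, o) = -6 (F(V, o) = -9 + 3 = -6)
z(a, H) = a
S(C, M) = (-3 + 2*M)/(-2 + C) (S(C, M) = (M + (-3 + M))/(C - 2) = (-3 + 2*M)/(-2 + C))
S(F(-5, 4), -5)*(-161) = ((-3 + 2*(-5))/(-2 - 6))*(-161) = ((-3 - 10)/(-8))*(-161) = -⅛*(-13)*(-161) = (13/8)*(-161) = -2093/8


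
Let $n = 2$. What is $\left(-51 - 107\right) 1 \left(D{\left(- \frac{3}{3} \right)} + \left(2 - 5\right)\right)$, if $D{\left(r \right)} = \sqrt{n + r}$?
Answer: $316$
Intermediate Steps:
$D{\left(r \right)} = \sqrt{2 + r}$
$\left(-51 - 107\right) 1 \left(D{\left(- \frac{3}{3} \right)} + \left(2 - 5\right)\right) = \left(-51 - 107\right) 1 \left(\sqrt{2 - \frac{3}{3}} + \left(2 - 5\right)\right) = - 158 \cdot 1 \left(\sqrt{2 - 1} - 3\right) = - 158 \cdot 1 \left(\sqrt{1} - 3\right) = - 158 \cdot 1 \left(1 - 3\right) = - 158 \cdot 1 \left(-2\right) = \left(-158\right) \left(-2\right) = 316$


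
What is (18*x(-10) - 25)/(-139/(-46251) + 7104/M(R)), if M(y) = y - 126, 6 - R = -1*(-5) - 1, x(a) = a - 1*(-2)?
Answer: 242308989/82137467 ≈ 2.9500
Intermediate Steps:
x(a) = 2 + a (x(a) = a + 2 = 2 + a)
R = 2 (R = 6 - (-1*(-5) - 1) = 6 - (5 - 1) = 6 - 1*4 = 6 - 4 = 2)
M(y) = -126 + y
(18*x(-10) - 25)/(-139/(-46251) + 7104/M(R)) = (18*(2 - 10) - 25)/(-139/(-46251) + 7104/(-126 + 2)) = (18*(-8) - 25)/(-139*(-1/46251) + 7104/(-124)) = (-144 - 25)/(139/46251 + 7104*(-1/124)) = -169/(139/46251 - 1776/31) = -169/(-82137467/1433781) = -169*(-1433781/82137467) = 242308989/82137467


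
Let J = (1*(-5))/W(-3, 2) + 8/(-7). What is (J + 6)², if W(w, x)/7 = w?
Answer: 11449/441 ≈ 25.961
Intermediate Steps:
W(w, x) = 7*w
J = -19/21 (J = (1*(-5))/((7*(-3))) + 8/(-7) = -5/(-21) + 8*(-⅐) = -5*(-1/21) - 8/7 = 5/21 - 8/7 = -19/21 ≈ -0.90476)
(J + 6)² = (-19/21 + 6)² = (107/21)² = 11449/441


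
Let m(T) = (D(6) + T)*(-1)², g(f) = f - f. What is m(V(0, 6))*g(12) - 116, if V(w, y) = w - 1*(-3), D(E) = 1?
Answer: -116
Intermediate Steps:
g(f) = 0
V(w, y) = 3 + w (V(w, y) = w + 3 = 3 + w)
m(T) = 1 + T (m(T) = (1 + T)*(-1)² = (1 + T)*1 = 1 + T)
m(V(0, 6))*g(12) - 116 = (1 + (3 + 0))*0 - 116 = (1 + 3)*0 - 116 = 4*0 - 116 = 0 - 116 = -116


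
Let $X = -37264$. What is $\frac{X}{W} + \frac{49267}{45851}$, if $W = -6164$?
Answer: $\frac{503068363}{70656391} \approx 7.1199$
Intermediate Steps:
$\frac{X}{W} + \frac{49267}{45851} = - \frac{37264}{-6164} + \frac{49267}{45851} = \left(-37264\right) \left(- \frac{1}{6164}\right) + 49267 \cdot \frac{1}{45851} = \frac{9316}{1541} + \frac{49267}{45851} = \frac{503068363}{70656391}$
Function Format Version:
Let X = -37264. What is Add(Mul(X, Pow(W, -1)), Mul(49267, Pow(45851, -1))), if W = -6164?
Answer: Rational(503068363, 70656391) ≈ 7.1199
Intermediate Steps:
Add(Mul(X, Pow(W, -1)), Mul(49267, Pow(45851, -1))) = Add(Mul(-37264, Pow(-6164, -1)), Mul(49267, Pow(45851, -1))) = Add(Mul(-37264, Rational(-1, 6164)), Mul(49267, Rational(1, 45851))) = Add(Rational(9316, 1541), Rational(49267, 45851)) = Rational(503068363, 70656391)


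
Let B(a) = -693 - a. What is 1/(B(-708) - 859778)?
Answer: -1/859763 ≈ -1.1631e-6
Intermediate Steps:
1/(B(-708) - 859778) = 1/((-693 - 1*(-708)) - 859778) = 1/((-693 + 708) - 859778) = 1/(15 - 859778) = 1/(-859763) = -1/859763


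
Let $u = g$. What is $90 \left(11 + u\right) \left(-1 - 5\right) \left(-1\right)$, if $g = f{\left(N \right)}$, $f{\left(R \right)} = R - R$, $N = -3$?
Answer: $5940$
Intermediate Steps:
$f{\left(R \right)} = 0$
$g = 0$
$u = 0$
$90 \left(11 + u\right) \left(-1 - 5\right) \left(-1\right) = 90 \left(11 + 0\right) \left(-1 - 5\right) \left(-1\right) = 90 \cdot 11 \left(-1 - 5\right) \left(-1\right) = 90 \cdot 11 \left(\left(-6\right) \left(-1\right)\right) = 90 \cdot 11 \cdot 6 = 90 \cdot 66 = 5940$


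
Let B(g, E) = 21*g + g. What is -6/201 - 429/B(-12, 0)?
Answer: 855/536 ≈ 1.5951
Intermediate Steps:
B(g, E) = 22*g
-6/201 - 429/B(-12, 0) = -6/201 - 429/(22*(-12)) = -6*1/201 - 429/(-264) = -2/67 - 429*(-1/264) = -2/67 + 13/8 = 855/536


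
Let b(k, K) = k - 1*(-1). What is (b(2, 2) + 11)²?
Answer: 196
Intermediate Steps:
b(k, K) = 1 + k (b(k, K) = k + 1 = 1 + k)
(b(2, 2) + 11)² = ((1 + 2) + 11)² = (3 + 11)² = 14² = 196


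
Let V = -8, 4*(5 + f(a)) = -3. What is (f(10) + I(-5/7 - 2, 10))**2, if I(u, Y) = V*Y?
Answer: 117649/16 ≈ 7353.1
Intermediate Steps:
f(a) = -23/4 (f(a) = -5 + (1/4)*(-3) = -5 - 3/4 = -23/4)
I(u, Y) = -8*Y
(f(10) + I(-5/7 - 2, 10))**2 = (-23/4 - 8*10)**2 = (-23/4 - 80)**2 = (-343/4)**2 = 117649/16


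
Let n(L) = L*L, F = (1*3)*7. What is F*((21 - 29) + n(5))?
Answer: 357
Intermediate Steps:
F = 21 (F = 3*7 = 21)
n(L) = L**2
F*((21 - 29) + n(5)) = 21*((21 - 29) + 5**2) = 21*(-8 + 25) = 21*17 = 357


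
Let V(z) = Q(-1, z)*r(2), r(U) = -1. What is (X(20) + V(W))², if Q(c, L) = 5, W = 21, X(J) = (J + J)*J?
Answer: 632025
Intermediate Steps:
X(J) = 2*J² (X(J) = (2*J)*J = 2*J²)
V(z) = -5 (V(z) = 5*(-1) = -5)
(X(20) + V(W))² = (2*20² - 5)² = (2*400 - 5)² = (800 - 5)² = 795² = 632025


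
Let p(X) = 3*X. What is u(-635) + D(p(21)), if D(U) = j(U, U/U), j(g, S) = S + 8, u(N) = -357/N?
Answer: 6072/635 ≈ 9.5622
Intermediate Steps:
j(g, S) = 8 + S
D(U) = 9 (D(U) = 8 + U/U = 8 + 1 = 9)
u(-635) + D(p(21)) = -357/(-635) + 9 = -357*(-1/635) + 9 = 357/635 + 9 = 6072/635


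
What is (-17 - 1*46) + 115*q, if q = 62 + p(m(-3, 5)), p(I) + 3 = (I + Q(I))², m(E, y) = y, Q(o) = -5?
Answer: 6722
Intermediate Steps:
p(I) = -3 + (-5 + I)² (p(I) = -3 + (I - 5)² = -3 + (-5 + I)²)
q = 59 (q = 62 + (-3 + (-5 + 5)²) = 62 + (-3 + 0²) = 62 + (-3 + 0) = 62 - 3 = 59)
(-17 - 1*46) + 115*q = (-17 - 1*46) + 115*59 = (-17 - 46) + 6785 = -63 + 6785 = 6722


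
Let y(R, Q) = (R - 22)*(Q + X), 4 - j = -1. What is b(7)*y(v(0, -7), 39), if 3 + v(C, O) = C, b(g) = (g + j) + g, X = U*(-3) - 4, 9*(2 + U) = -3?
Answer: -19950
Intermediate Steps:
j = 5 (j = 4 - 1*(-1) = 4 + 1 = 5)
U = -7/3 (U = -2 + (1/9)*(-3) = -2 - 1/3 = -7/3 ≈ -2.3333)
X = 3 (X = -7/3*(-3) - 4 = 7 - 4 = 3)
b(g) = 5 + 2*g (b(g) = (g + 5) + g = (5 + g) + g = 5 + 2*g)
v(C, O) = -3 + C
y(R, Q) = (-22 + R)*(3 + Q) (y(R, Q) = (R - 22)*(Q + 3) = (-22 + R)*(3 + Q))
b(7)*y(v(0, -7), 39) = (5 + 2*7)*(-66 - 22*39 + 3*(-3 + 0) + 39*(-3 + 0)) = (5 + 14)*(-66 - 858 + 3*(-3) + 39*(-3)) = 19*(-66 - 858 - 9 - 117) = 19*(-1050) = -19950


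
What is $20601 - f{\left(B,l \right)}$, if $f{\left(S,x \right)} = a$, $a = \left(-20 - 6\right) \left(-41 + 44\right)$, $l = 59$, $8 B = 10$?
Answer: $20679$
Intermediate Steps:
$B = \frac{5}{4}$ ($B = \frac{1}{8} \cdot 10 = \frac{5}{4} \approx 1.25$)
$a = -78$ ($a = \left(-26\right) 3 = -78$)
$f{\left(S,x \right)} = -78$
$20601 - f{\left(B,l \right)} = 20601 - -78 = 20601 + 78 = 20679$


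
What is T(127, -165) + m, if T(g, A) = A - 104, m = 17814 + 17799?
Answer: 35344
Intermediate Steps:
m = 35613
T(g, A) = -104 + A
T(127, -165) + m = (-104 - 165) + 35613 = -269 + 35613 = 35344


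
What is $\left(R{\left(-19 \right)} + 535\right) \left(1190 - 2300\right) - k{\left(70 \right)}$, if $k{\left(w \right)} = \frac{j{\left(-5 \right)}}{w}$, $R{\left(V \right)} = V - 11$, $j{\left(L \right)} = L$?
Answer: $- \frac{7847699}{14} \approx -5.6055 \cdot 10^{5}$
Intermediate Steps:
$R{\left(V \right)} = -11 + V$ ($R{\left(V \right)} = V - 11 = -11 + V$)
$k{\left(w \right)} = - \frac{5}{w}$
$\left(R{\left(-19 \right)} + 535\right) \left(1190 - 2300\right) - k{\left(70 \right)} = \left(\left(-11 - 19\right) + 535\right) \left(1190 - 2300\right) - - \frac{5}{70} = \left(-30 + 535\right) \left(-1110\right) - \left(-5\right) \frac{1}{70} = 505 \left(-1110\right) - - \frac{1}{14} = -560550 + \frac{1}{14} = - \frac{7847699}{14}$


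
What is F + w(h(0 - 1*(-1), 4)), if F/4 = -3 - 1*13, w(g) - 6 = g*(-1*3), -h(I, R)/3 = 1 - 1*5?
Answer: -94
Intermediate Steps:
h(I, R) = 12 (h(I, R) = -3*(1 - 1*5) = -3*(1 - 5) = -3*(-4) = 12)
w(g) = 6 - 3*g (w(g) = 6 + g*(-1*3) = 6 + g*(-3) = 6 - 3*g)
F = -64 (F = 4*(-3 - 1*13) = 4*(-3 - 13) = 4*(-16) = -64)
F + w(h(0 - 1*(-1), 4)) = -64 + (6 - 3*12) = -64 + (6 - 36) = -64 - 30 = -94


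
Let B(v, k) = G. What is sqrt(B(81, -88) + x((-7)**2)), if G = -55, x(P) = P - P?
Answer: I*sqrt(55) ≈ 7.4162*I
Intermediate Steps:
x(P) = 0
B(v, k) = -55
sqrt(B(81, -88) + x((-7)**2)) = sqrt(-55 + 0) = sqrt(-55) = I*sqrt(55)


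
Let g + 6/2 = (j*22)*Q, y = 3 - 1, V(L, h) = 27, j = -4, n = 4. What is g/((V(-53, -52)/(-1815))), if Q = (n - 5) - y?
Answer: -17545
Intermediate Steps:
y = 2
Q = -3 (Q = (4 - 5) - 1*2 = -1 - 2 = -3)
g = 261 (g = -3 - 4*22*(-3) = -3 - 88*(-3) = -3 + 264 = 261)
g/((V(-53, -52)/(-1815))) = 261/((27/(-1815))) = 261/((27*(-1/1815))) = 261/(-9/605) = 261*(-605/9) = -17545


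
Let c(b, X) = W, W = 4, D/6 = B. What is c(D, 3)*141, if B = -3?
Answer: 564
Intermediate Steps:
D = -18 (D = 6*(-3) = -18)
c(b, X) = 4
c(D, 3)*141 = 4*141 = 564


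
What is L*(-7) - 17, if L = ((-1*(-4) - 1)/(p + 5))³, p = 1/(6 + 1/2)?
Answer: -5528204/300763 ≈ -18.381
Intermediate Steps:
p = 2/13 (p = 1/(6 + ½) = 1/(13/2) = 2/13 ≈ 0.15385)
L = 59319/300763 (L = ((-1*(-4) - 1)/(2/13 + 5))³ = ((4 - 1)/(67/13))³ = (3*(13/67))³ = (39/67)³ = 59319/300763 ≈ 0.19723)
L*(-7) - 17 = (59319/300763)*(-7) - 17 = -415233/300763 - 17 = -5528204/300763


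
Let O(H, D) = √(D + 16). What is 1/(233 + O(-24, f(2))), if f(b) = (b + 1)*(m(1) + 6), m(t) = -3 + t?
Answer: 233/54261 - 2*√7/54261 ≈ 0.0041965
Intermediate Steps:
f(b) = 4 + 4*b (f(b) = (b + 1)*((-3 + 1) + 6) = (1 + b)*(-2 + 6) = (1 + b)*4 = 4 + 4*b)
O(H, D) = √(16 + D)
1/(233 + O(-24, f(2))) = 1/(233 + √(16 + (4 + 4*2))) = 1/(233 + √(16 + (4 + 8))) = 1/(233 + √(16 + 12)) = 1/(233 + √28) = 1/(233 + 2*√7)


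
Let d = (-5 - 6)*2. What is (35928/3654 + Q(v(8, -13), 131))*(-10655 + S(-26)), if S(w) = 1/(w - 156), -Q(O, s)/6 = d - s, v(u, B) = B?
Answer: -182625195925/18473 ≈ -9.8861e+6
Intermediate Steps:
d = -22 (d = -11*2 = -22)
Q(O, s) = 132 + 6*s (Q(O, s) = -6*(-22 - s) = 132 + 6*s)
S(w) = 1/(-156 + w)
(35928/3654 + Q(v(8, -13), 131))*(-10655 + S(-26)) = (35928/3654 + (132 + 6*131))*(-10655 + 1/(-156 - 26)) = (35928*(1/3654) + (132 + 786))*(-10655 + 1/(-182)) = (1996/203 + 918)*(-10655 - 1/182) = (188350/203)*(-1939211/182) = -182625195925/18473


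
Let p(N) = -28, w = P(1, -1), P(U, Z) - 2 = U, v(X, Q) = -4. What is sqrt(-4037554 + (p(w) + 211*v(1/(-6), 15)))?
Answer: 3*I*sqrt(448714) ≈ 2009.6*I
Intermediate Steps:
P(U, Z) = 2 + U
w = 3 (w = 2 + 1 = 3)
sqrt(-4037554 + (p(w) + 211*v(1/(-6), 15))) = sqrt(-4037554 + (-28 + 211*(-4))) = sqrt(-4037554 + (-28 - 844)) = sqrt(-4037554 - 872) = sqrt(-4038426) = 3*I*sqrt(448714)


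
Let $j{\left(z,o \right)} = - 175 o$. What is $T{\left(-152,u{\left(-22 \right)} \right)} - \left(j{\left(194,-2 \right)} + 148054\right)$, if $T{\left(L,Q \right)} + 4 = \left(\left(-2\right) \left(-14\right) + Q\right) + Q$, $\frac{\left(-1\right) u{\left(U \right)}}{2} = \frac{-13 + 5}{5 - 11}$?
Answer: $- \frac{445156}{3} \approx -1.4839 \cdot 10^{5}$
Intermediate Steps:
$u{\left(U \right)} = - \frac{8}{3}$ ($u{\left(U \right)} = - 2 \frac{-13 + 5}{5 - 11} = - 2 \left(- \frac{8}{-6}\right) = - 2 \left(\left(-8\right) \left(- \frac{1}{6}\right)\right) = \left(-2\right) \frac{4}{3} = - \frac{8}{3}$)
$T{\left(L,Q \right)} = 24 + 2 Q$ ($T{\left(L,Q \right)} = -4 + \left(\left(\left(-2\right) \left(-14\right) + Q\right) + Q\right) = -4 + \left(\left(28 + Q\right) + Q\right) = -4 + \left(28 + 2 Q\right) = 24 + 2 Q$)
$T{\left(-152,u{\left(-22 \right)} \right)} - \left(j{\left(194,-2 \right)} + 148054\right) = \left(24 + 2 \left(- \frac{8}{3}\right)\right) - \left(\left(-175\right) \left(-2\right) + 148054\right) = \left(24 - \frac{16}{3}\right) - \left(350 + 148054\right) = \frac{56}{3} - 148404 = - \frac{445156}{3}$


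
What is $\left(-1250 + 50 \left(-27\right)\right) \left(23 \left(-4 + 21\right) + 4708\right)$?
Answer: $-13257400$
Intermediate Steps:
$\left(-1250 + 50 \left(-27\right)\right) \left(23 \left(-4 + 21\right) + 4708\right) = \left(-1250 - 1350\right) \left(23 \cdot 17 + 4708\right) = - 2600 \left(391 + 4708\right) = \left(-2600\right) 5099 = -13257400$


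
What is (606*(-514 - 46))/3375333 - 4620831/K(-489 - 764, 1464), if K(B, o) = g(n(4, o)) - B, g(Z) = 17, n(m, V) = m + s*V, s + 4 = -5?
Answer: -5199091449641/1428890970 ≈ -3638.6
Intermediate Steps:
s = -9 (s = -4 - 5 = -9)
n(m, V) = m - 9*V
K(B, o) = 17 - B
(606*(-514 - 46))/3375333 - 4620831/K(-489 - 764, 1464) = (606*(-514 - 46))/3375333 - 4620831/(17 - (-489 - 764)) = (606*(-560))*(1/3375333) - 4620831/(17 - 1*(-1253)) = -339360*1/3375333 - 4620831/(17 + 1253) = -113120/1125111 - 4620831/1270 = -5199091449641/1428890970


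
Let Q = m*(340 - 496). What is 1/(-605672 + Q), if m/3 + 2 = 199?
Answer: -1/697868 ≈ -1.4329e-6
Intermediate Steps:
m = 591 (m = -6 + 3*199 = -6 + 597 = 591)
Q = -92196 (Q = 591*(340 - 496) = 591*(-156) = -92196)
1/(-605672 + Q) = 1/(-605672 - 92196) = 1/(-697868) = -1/697868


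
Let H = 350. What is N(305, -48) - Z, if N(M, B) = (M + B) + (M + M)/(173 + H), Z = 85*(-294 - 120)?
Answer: 18539391/523 ≈ 35448.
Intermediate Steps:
Z = -35190 (Z = 85*(-414) = -35190)
N(M, B) = B + 525*M/523 (N(M, B) = (M + B) + (M + M)/(173 + 350) = (B + M) + (2*M)/523 = (B + M) + (2*M)*(1/523) = (B + M) + 2*M/523 = B + 525*M/523)
N(305, -48) - Z = (-48 + (525/523)*305) - 1*(-35190) = (-48 + 160125/523) + 35190 = 135021/523 + 35190 = 18539391/523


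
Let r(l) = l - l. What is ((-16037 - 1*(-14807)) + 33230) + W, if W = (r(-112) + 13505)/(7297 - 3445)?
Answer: 123277505/3852 ≈ 32004.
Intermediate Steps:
r(l) = 0
W = 13505/3852 (W = (0 + 13505)/(7297 - 3445) = 13505/3852 ≈ 3.5060)
((-16037 - 1*(-14807)) + 33230) + W = ((-16037 - 1*(-14807)) + 33230) + 13505/3852 = ((-16037 + 14807) + 33230) + 13505/3852 = (-1230 + 33230) + 13505/3852 = 32000 + 13505/3852 = 123277505/3852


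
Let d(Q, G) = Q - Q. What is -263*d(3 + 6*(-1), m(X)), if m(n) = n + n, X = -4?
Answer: 0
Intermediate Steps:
m(n) = 2*n
d(Q, G) = 0
-263*d(3 + 6*(-1), m(X)) = -263*0 = 0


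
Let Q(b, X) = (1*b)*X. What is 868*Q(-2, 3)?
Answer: -5208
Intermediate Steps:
Q(b, X) = X*b (Q(b, X) = b*X = X*b)
868*Q(-2, 3) = 868*(3*(-2)) = 868*(-6) = -5208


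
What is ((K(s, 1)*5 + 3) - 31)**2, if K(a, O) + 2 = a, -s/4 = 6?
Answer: 24964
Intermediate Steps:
s = -24 (s = -4*6 = -24)
K(a, O) = -2 + a
((K(s, 1)*5 + 3) - 31)**2 = (((-2 - 24)*5 + 3) - 31)**2 = ((-26*5 + 3) - 31)**2 = ((-130 + 3) - 31)**2 = (-127 - 31)**2 = (-158)**2 = 24964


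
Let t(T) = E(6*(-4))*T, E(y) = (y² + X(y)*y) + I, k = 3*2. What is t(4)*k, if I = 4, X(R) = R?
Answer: 27744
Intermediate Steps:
k = 6
E(y) = 4 + 2*y² (E(y) = (y² + y*y) + 4 = (y² + y²) + 4 = 2*y² + 4 = 4 + 2*y²)
t(T) = 1156*T (t(T) = (4 + 2*(6*(-4))²)*T = (4 + 2*(-24)²)*T = (4 + 2*576)*T = (4 + 1152)*T = 1156*T)
t(4)*k = (1156*4)*6 = 4624*6 = 27744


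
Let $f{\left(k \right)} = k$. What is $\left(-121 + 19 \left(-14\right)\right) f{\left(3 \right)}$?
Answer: $-1161$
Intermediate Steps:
$\left(-121 + 19 \left(-14\right)\right) f{\left(3 \right)} = \left(-121 + 19 \left(-14\right)\right) 3 = \left(-121 - 266\right) 3 = \left(-387\right) 3 = -1161$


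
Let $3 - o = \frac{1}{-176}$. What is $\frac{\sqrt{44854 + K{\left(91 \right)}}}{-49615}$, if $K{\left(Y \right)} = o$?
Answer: $- \frac{\sqrt{86843163}}{2183060} \approx -0.0042688$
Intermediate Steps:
$o = \frac{529}{176}$ ($o = 3 - \frac{1}{-176} = 3 - - \frac{1}{176} = 3 + \frac{1}{176} = \frac{529}{176} \approx 3.0057$)
$K{\left(Y \right)} = \frac{529}{176}$
$\frac{\sqrt{44854 + K{\left(91 \right)}}}{-49615} = \frac{\sqrt{44854 + \frac{529}{176}}}{-49615} = \sqrt{\frac{7894833}{176}} \left(- \frac{1}{49615}\right) = \frac{\sqrt{86843163}}{44} \left(- \frac{1}{49615}\right) = - \frac{\sqrt{86843163}}{2183060}$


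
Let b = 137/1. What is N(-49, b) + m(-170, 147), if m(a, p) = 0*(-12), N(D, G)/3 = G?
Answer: 411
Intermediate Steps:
b = 137 (b = 137*1 = 137)
N(D, G) = 3*G
m(a, p) = 0
N(-49, b) + m(-170, 147) = 3*137 + 0 = 411 + 0 = 411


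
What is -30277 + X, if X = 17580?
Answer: -12697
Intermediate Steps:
-30277 + X = -30277 + 17580 = -12697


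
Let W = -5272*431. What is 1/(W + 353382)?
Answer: -1/1918850 ≈ -5.2115e-7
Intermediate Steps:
W = -2272232
1/(W + 353382) = 1/(-2272232 + 353382) = 1/(-1918850) = -1/1918850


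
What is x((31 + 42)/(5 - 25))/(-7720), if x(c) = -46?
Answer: 23/3860 ≈ 0.0059585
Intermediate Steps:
x((31 + 42)/(5 - 25))/(-7720) = -46/(-7720) = -46*(-1/7720) = 23/3860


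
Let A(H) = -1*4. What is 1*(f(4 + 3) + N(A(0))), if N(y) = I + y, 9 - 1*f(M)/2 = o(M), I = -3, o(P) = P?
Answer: -3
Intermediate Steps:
A(H) = -4
f(M) = 18 - 2*M
N(y) = -3 + y
1*(f(4 + 3) + N(A(0))) = 1*((18 - 2*(4 + 3)) + (-3 - 4)) = 1*((18 - 2*7) - 7) = 1*((18 - 14) - 7) = 1*(4 - 7) = 1*(-3) = -3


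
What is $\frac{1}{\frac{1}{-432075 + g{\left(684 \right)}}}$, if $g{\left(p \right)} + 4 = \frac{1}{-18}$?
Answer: $- \frac{7777423}{18} \approx -4.3208 \cdot 10^{5}$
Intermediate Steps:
$g{\left(p \right)} = - \frac{73}{18}$ ($g{\left(p \right)} = -4 + \frac{1}{-18} = -4 - \frac{1}{18} = - \frac{73}{18}$)
$\frac{1}{\frac{1}{-432075 + g{\left(684 \right)}}} = \frac{1}{\frac{1}{-432075 - \frac{73}{18}}} = \frac{1}{\frac{1}{- \frac{7777423}{18}}} = \frac{1}{- \frac{18}{7777423}} = - \frac{7777423}{18}$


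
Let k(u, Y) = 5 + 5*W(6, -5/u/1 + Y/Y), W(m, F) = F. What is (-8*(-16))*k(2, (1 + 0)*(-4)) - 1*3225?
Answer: -3545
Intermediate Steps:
k(u, Y) = 10 - 25/u (k(u, Y) = 5 + 5*(-5/u/1 + Y/Y) = 5 + 5*(-5/u*1 + 1) = 5 + 5*(-5/u + 1) = 5 + 5*(1 - 5/u) = 5 + (5 - 25/u) = 10 - 25/u)
(-8*(-16))*k(2, (1 + 0)*(-4)) - 1*3225 = (-8*(-16))*(10 - 25/2) - 1*3225 = 128*(10 - 25*½) - 3225 = 128*(10 - 25/2) - 3225 = 128*(-5/2) - 3225 = -320 - 3225 = -3545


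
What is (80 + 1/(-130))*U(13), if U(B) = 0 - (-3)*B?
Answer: 31197/10 ≈ 3119.7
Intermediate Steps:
U(B) = 3*B (U(B) = 0 + 3*B = 3*B)
(80 + 1/(-130))*U(13) = (80 + 1/(-130))*(3*13) = (80 - 1/130)*39 = (10399/130)*39 = 31197/10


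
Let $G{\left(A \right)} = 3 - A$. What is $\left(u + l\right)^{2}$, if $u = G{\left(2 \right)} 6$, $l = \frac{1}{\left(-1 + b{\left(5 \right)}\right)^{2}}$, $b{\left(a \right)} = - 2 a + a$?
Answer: $\frac{47089}{1296} \approx 36.334$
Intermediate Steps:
$b{\left(a \right)} = - a$
$l = \frac{1}{36}$ ($l = \frac{1}{\left(-1 - 5\right)^{2}} = \frac{1}{\left(-6\right)^{2}} = \frac{1}{36} \approx 0.027778$)
$u = 6$ ($u = \left(3 - 2\right) 6 = 1 \cdot 6 = 6$)
$\left(u + l\right)^{2} = \left(6 + \frac{1}{36}\right)^{2} = \left(\frac{217}{36}\right)^{2} = \frac{47089}{1296}$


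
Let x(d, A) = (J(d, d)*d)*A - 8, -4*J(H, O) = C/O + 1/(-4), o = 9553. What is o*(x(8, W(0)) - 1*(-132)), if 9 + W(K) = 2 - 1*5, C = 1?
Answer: 1155913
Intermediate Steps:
W(K) = -12 (W(K) = -9 + (2 - 1*5) = -9 + (2 - 5) = -9 - 3 = -12)
J(H, O) = 1/16 - 1/(4*O) (J(H, O) = -(1/O + 1/(-4))/4 = -(1/O + 1*(-¼))/4 = -(1/O - ¼)/4 = -(-¼ + 1/O)/4 = 1/16 - 1/(4*O))
x(d, A) = -8 + A*(-¼ + d/16) (x(d, A) = (((-4 + d)/(16*d))*d)*A - 8 = (-¼ + d/16)*A - 8 = A*(-¼ + d/16) - 8 = -8 + A*(-¼ + d/16))
o*(x(8, W(0)) - 1*(-132)) = 9553*((-8 + (1/16)*(-12)*(-4 + 8)) - 1*(-132)) = 9553*((-8 + (1/16)*(-12)*4) + 132) = 9553*((-8 - 3) + 132) = 9553*(-11 + 132) = 9553*121 = 1155913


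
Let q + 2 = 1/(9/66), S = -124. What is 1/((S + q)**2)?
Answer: 9/126736 ≈ 7.1014e-5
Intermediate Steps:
q = 16/3 (q = -2 + 1/(9/66) = -2 + 1/(9*(1/66)) = -2 + 1/(3/22) = -2 + 22/3 = 16/3 ≈ 5.3333)
1/((S + q)**2) = 1/((-124 + 16/3)**2) = 1/((-356/3)**2) = 1/(126736/9) = 9/126736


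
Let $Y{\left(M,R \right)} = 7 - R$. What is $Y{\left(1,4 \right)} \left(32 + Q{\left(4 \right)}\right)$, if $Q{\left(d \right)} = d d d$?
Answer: $288$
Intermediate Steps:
$Q{\left(d \right)} = d^{3}$ ($Q{\left(d \right)} = d^{2} d = d^{3}$)
$Y{\left(1,4 \right)} \left(32 + Q{\left(4 \right)}\right) = \left(7 - 4\right) \left(32 + 4^{3}\right) = \left(7 - 4\right) \left(32 + 64\right) = 3 \cdot 96 = 288$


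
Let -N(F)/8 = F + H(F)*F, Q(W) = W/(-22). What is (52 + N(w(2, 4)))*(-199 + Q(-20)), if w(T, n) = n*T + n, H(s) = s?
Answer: 2606084/11 ≈ 2.3692e+5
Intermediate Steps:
Q(W) = -W/22 (Q(W) = W*(-1/22) = -W/22)
w(T, n) = n + T*n (w(T, n) = T*n + n = n + T*n)
N(F) = -8*F - 8*F**2 (N(F) = -8*(F + F*F) = -8*(F + F**2) = -8*F - 8*F**2)
(52 + N(w(2, 4)))*(-199 + Q(-20)) = (52 - 8*4*(1 + 2)*(1 + 4*(1 + 2)))*(-199 - 1/22*(-20)) = (52 - 8*4*3*(1 + 4*3))*(-199 + 10/11) = (52 - 8*12*(1 + 12))*(-2179/11) = (52 - 8*12*13)*(-2179/11) = (52 - 1248)*(-2179/11) = -1196*(-2179/11) = 2606084/11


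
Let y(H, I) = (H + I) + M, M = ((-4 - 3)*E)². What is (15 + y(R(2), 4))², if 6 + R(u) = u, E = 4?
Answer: 638401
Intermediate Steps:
R(u) = -6 + u
M = 784 (M = ((-4 - 3)*4)² = (-7*4)² = (-28)² = 784)
y(H, I) = 784 + H + I (y(H, I) = (H + I) + 784 = 784 + H + I)
(15 + y(R(2), 4))² = (15 + (784 + (-6 + 2) + 4))² = (15 + (784 - 4 + 4))² = (15 + 784)² = 799² = 638401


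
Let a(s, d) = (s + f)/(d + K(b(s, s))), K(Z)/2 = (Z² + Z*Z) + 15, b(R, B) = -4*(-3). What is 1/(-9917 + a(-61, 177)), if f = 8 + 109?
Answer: -783/7764955 ≈ -0.00010084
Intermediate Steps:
b(R, B) = 12
f = 117
K(Z) = 30 + 4*Z² (K(Z) = 2*((Z² + Z*Z) + 15) = 2*((Z² + Z²) + 15) = 2*(2*Z² + 15) = 2*(15 + 2*Z²) = 30 + 4*Z²)
a(s, d) = (117 + s)/(606 + d) (a(s, d) = (s + 117)/(d + (30 + 4*12²)) = (117 + s)/(d + (30 + 4*144)) = (117 + s)/(d + (30 + 576)) = (117 + s)/(d + 606) = (117 + s)/(606 + d))
1/(-9917 + a(-61, 177)) = 1/(-9917 + (117 - 61)/(606 + 177)) = 1/(-9917 + 56/783) = 1/(-7764955/783) = -783/7764955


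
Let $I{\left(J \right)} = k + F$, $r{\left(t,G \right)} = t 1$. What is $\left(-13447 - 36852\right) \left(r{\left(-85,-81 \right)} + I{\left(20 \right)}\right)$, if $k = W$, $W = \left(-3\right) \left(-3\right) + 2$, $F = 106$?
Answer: $-1609568$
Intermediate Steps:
$W = 11$ ($W = 9 + 2 = 11$)
$k = 11$
$r{\left(t,G \right)} = t$
$I{\left(J \right)} = 117$ ($I{\left(J \right)} = 11 + 106 = 117$)
$\left(-13447 - 36852\right) \left(r{\left(-85,-81 \right)} + I{\left(20 \right)}\right) = \left(-13447 - 36852\right) \left(-85 + 117\right) = \left(-50299\right) 32 = -1609568$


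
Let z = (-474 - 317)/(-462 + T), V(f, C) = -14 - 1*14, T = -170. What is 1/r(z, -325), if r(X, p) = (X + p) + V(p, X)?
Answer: -632/222305 ≈ -0.0028429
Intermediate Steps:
V(f, C) = -28 (V(f, C) = -14 - 14 = -28)
z = 791/632 (z = (-474 - 317)/(-462 - 170) = -791/(-632) = -791*(-1/632) = 791/632 ≈ 1.2516)
r(X, p) = -28 + X + p (r(X, p) = (X + p) - 28 = -28 + X + p)
1/r(z, -325) = 1/(-28 + 791/632 - 325) = 1/(-222305/632) = -632/222305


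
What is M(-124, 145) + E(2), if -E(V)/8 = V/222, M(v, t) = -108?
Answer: -11996/111 ≈ -108.07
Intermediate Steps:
E(V) = -4*V/111 (E(V) = -8*V/222 = -4*V/111)
M(-124, 145) + E(2) = -108 - 4/111*2 = -108 - 8/111 = -11996/111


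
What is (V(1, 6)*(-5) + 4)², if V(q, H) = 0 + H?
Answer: 676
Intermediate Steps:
V(q, H) = H
(V(1, 6)*(-5) + 4)² = (6*(-5) + 4)² = (-30 + 4)² = (-26)² = 676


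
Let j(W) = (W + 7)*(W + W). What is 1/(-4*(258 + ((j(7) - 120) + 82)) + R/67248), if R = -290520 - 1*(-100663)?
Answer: -67248/112090529 ≈ -0.00059994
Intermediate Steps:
j(W) = 2*W*(7 + W) (j(W) = (7 + W)*(2*W) = 2*W*(7 + W))
R = -189857 (R = -290520 + 100663 = -189857)
1/(-4*(258 + ((j(7) - 120) + 82)) + R/67248) = 1/(-4*(258 + ((2*7*(7 + 7) - 120) + 82)) - 189857/67248) = 1/(-4*(258 + ((2*7*14 - 120) + 82)) - 189857*1/67248) = 1/(-4*(258 + ((196 - 120) + 82)) - 189857/67248) = 1/(-4*(258 + (76 + 82)) - 189857/67248) = 1/(-4*(258 + 158) - 189857/67248) = 1/(-4*416 - 189857/67248) = 1/(-1664 - 189857/67248) = 1/(-112090529/67248) = -67248/112090529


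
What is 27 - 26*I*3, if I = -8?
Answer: 651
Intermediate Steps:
27 - 26*I*3 = 27 - (-208)*3 = 27 - 26*(-24) = 27 + 624 = 651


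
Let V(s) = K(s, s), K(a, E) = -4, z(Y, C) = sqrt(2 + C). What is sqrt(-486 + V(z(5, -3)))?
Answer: 7*I*sqrt(10) ≈ 22.136*I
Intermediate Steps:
V(s) = -4
sqrt(-486 + V(z(5, -3))) = sqrt(-486 - 4) = sqrt(-490) = 7*I*sqrt(10)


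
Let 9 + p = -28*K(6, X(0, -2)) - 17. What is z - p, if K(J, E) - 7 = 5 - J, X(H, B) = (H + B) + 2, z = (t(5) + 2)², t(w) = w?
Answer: 243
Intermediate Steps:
z = 49 (z = (5 + 2)² = 7² = 49)
X(H, B) = 2 + B + H (X(H, B) = (B + H) + 2 = 2 + B + H)
K(J, E) = 12 - J (K(J, E) = 7 + (5 - J) = 12 - J)
p = -194 (p = -9 + (-28*(12 - 1*6) - 17) = -9 + (-28*(12 - 6) - 17) = -9 + (-28*6 - 17) = -9 + (-168 - 17) = -9 - 185 = -194)
z - p = 49 - 1*(-194) = 49 + 194 = 243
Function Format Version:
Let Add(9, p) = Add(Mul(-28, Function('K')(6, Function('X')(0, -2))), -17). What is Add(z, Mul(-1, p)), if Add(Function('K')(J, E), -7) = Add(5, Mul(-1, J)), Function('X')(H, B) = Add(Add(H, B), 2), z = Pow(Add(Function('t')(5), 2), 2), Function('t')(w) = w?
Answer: 243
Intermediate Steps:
z = 49 (z = Pow(Add(5, 2), 2) = Pow(7, 2) = 49)
Function('X')(H, B) = Add(2, B, H) (Function('X')(H, B) = Add(Add(B, H), 2) = Add(2, B, H))
Function('K')(J, E) = Add(12, Mul(-1, J)) (Function('K')(J, E) = Add(7, Add(5, Mul(-1, J))) = Add(12, Mul(-1, J)))
p = -194 (p = Add(-9, Add(Mul(-28, Add(12, Mul(-1, 6))), -17)) = Add(-9, Add(Mul(-28, Add(12, -6)), -17)) = Add(-9, Add(Mul(-28, 6), -17)) = Add(-9, Add(-168, -17)) = Add(-9, -185) = -194)
Add(z, Mul(-1, p)) = Add(49, Mul(-1, -194)) = Add(49, 194) = 243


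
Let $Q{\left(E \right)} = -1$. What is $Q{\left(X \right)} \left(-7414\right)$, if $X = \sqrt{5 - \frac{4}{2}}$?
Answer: $7414$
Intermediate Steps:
$X = \sqrt{3}$ ($X = \sqrt{5 - 2} = \sqrt{3} \approx 1.732$)
$Q{\left(X \right)} \left(-7414\right) = \left(-1\right) \left(-7414\right) = 7414$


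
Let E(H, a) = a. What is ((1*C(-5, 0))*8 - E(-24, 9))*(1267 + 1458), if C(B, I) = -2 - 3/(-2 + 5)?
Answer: -89925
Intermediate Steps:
C(B, I) = -3 (C(B, I) = -2 - 3/3 = -2 - 3*⅓ = -2 - 1 = -3)
((1*C(-5, 0))*8 - E(-24, 9))*(1267 + 1458) = ((1*(-3))*8 - 1*9)*(1267 + 1458) = (-3*8 - 9)*2725 = (-24 - 9)*2725 = -33*2725 = -89925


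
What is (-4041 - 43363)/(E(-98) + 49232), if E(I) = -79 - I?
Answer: -47404/49251 ≈ -0.96250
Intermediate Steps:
(-4041 - 43363)/(E(-98) + 49232) = (-4041 - 43363)/((-79 - 1*(-98)) + 49232) = -47404/((-79 + 98) + 49232) = -47404/(19 + 49232) = -47404/49251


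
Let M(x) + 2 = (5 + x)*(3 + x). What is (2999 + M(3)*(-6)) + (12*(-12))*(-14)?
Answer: 4739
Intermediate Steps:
M(x) = -2 + (3 + x)*(5 + x) (M(x) = -2 + (5 + x)*(3 + x) = -2 + (3 + x)*(5 + x))
(2999 + M(3)*(-6)) + (12*(-12))*(-14) = (2999 + (13 + 3**2 + 8*3)*(-6)) + (12*(-12))*(-14) = (2999 + (13 + 9 + 24)*(-6)) - 144*(-14) = (2999 + 46*(-6)) + 2016 = (2999 - 276) + 2016 = 2723 + 2016 = 4739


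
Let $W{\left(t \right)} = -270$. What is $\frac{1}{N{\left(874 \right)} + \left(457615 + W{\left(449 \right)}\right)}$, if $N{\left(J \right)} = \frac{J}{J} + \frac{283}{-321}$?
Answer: $\frac{321}{146807783} \approx 2.1865 \cdot 10^{-6}$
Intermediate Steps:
$N{\left(J \right)} = \frac{38}{321}$ ($N{\left(J \right)} = 1 + 283 \left(- \frac{1}{321}\right) = 1 - \frac{283}{321} = \frac{38}{321}$)
$\frac{1}{N{\left(874 \right)} + \left(457615 + W{\left(449 \right)}\right)} = \frac{1}{\frac{38}{321} + \left(457615 - 270\right)} = \frac{1}{\frac{38}{321} + 457345} = \frac{1}{\frac{146807783}{321}} = \frac{321}{146807783}$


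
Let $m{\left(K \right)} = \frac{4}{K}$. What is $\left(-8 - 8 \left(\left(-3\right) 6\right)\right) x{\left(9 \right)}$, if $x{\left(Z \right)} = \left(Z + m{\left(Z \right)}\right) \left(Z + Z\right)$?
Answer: $23120$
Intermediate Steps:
$x{\left(Z \right)} = 2 Z \left(Z + \frac{4}{Z}\right)$ ($x{\left(Z \right)} = \left(Z + \frac{4}{Z}\right) \left(Z + Z\right) = \left(Z + \frac{4}{Z}\right) 2 Z = 2 Z \left(Z + \frac{4}{Z}\right)$)
$\left(-8 - 8 \left(\left(-3\right) 6\right)\right) x{\left(9 \right)} = \left(-8 - 8 \left(\left(-3\right) 6\right)\right) \left(8 + 2 \cdot 9^{2}\right) = \left(-8 - -144\right) \left(8 + 2 \cdot 81\right) = \left(-8 + 144\right) \left(8 + 162\right) = 136 \cdot 170 = 23120$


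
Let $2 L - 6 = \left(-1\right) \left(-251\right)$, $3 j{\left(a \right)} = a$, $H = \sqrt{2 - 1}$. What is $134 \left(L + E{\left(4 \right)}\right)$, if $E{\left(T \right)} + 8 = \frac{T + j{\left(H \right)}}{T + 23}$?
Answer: $\frac{1309649}{81} \approx 16169.0$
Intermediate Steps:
$H = 1$ ($H = \sqrt{1} = 1$)
$j{\left(a \right)} = \frac{a}{3}$
$L = \frac{257}{2}$ ($L = 3 + \frac{\left(-1\right) \left(-251\right)}{2} = 3 + \frac{1}{2} \cdot 251 = 3 + \frac{251}{2} = \frac{257}{2} \approx 128.5$)
$E{\left(T \right)} = -8 + \frac{\frac{1}{3} + T}{23 + T}$ ($E{\left(T \right)} = -8 + \frac{T + \frac{1}{3} \cdot 1}{T + 23} = -8 + \frac{T + \frac{1}{3}}{23 + T} = -8 + \frac{\frac{1}{3} + T}{23 + T}$)
$134 \left(L + E{\left(4 \right)}\right) = 134 \left(\frac{257}{2} + \frac{-551 - 84}{3 \left(23 + 4\right)}\right) = 134 \left(\frac{257}{2} + \frac{-551 - 84}{3 \cdot 27}\right) = 134 \left(\frac{257}{2} + \frac{1}{3} \cdot \frac{1}{27} \left(-635\right)\right) = 134 \left(\frac{257}{2} - \frac{635}{81}\right) = 134 \cdot \frac{19547}{162} = \frac{1309649}{81}$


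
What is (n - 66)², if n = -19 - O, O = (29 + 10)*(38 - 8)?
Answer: 1575025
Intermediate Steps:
O = 1170 (O = 39*30 = 1170)
n = -1189 (n = -19 - 1*1170 = -19 - 1170 = -1189)
(n - 66)² = (-1189 - 66)² = (-1255)² = 1575025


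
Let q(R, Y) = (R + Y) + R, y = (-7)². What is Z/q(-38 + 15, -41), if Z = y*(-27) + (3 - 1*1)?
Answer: 1321/87 ≈ 15.184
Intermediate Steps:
y = 49
Z = -1321 (Z = 49*(-27) + (3 - 1*1) = -1323 + (3 - 1) = -1323 + 2 = -1321)
q(R, Y) = Y + 2*R
Z/q(-38 + 15, -41) = -1321/(-41 + 2*(-38 + 15)) = -1321/(-41 + 2*(-23)) = -1321/(-41 - 46) = -1321/(-87) = -1321*(-1/87) = 1321/87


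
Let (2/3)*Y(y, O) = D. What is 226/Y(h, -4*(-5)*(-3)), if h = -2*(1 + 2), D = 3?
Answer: 452/9 ≈ 50.222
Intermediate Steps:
h = -6 (h = -2*3 = -6)
Y(y, O) = 9/2 (Y(y, O) = (3/2)*3 = 9/2)
226/Y(h, -4*(-5)*(-3)) = 226/(9/2) = 226*(2/9) = 452/9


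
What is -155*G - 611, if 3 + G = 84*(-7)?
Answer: 90994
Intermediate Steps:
G = -591 (G = -3 + 84*(-7) = -3 - 588 = -591)
-155*G - 611 = -155*(-591) - 611 = 91605 - 611 = 90994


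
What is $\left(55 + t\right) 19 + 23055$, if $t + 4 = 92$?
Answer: $25772$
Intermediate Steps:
$t = 88$ ($t = -4 + 92 = 88$)
$\left(55 + t\right) 19 + 23055 = \left(55 + 88\right) 19 + 23055 = 143 \cdot 19 + 23055 = 2717 + 23055 = 25772$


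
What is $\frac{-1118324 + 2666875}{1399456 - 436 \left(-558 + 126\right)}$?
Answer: $\frac{1548551}{1587808} \approx 0.97528$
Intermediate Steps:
$\frac{-1118324 + 2666875}{1399456 - 436 \left(-558 + 126\right)} = \frac{1548551}{1399456 - -188352} = \frac{1548551}{1399456 + 188352} = \frac{1548551}{1587808}$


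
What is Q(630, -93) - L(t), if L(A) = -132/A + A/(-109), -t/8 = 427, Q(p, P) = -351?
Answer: -35594047/93086 ≈ -382.38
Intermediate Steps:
t = -3416 (t = -8*427 = -3416)
L(A) = -132/A - A/109 (L(A) = -132/A + A*(-1/109) = -132/A - A/109)
Q(630, -93) - L(t) = -351 - (-132/(-3416) - 1/109*(-3416)) = -351 - (-132*(-1/3416) + 3416/109) = -351 - (33/854 + 3416/109) = -351 - 1*2920861/93086 = -351 - 2920861/93086 = -35594047/93086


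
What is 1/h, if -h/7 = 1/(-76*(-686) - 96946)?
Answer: 44810/7 ≈ 6401.4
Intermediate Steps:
h = 7/44810 (h = -7/(-76*(-686) - 96946) = -7/(52136 - 96946) = -7/(-44810) = -7*(-1/44810) = 7/44810 ≈ 0.00015622)
1/h = 1/(7/44810) = 44810/7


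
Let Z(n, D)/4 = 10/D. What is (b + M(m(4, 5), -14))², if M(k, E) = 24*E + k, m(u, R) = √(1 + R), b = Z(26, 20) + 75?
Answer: (-259 + √6)² ≈ 65818.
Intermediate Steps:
Z(n, D) = 40/D (Z(n, D) = 4*(10/D) = 40/D)
b = 77 (b = 40/20 + 75 = 40*(1/20) + 75 = 2 + 75 = 77)
M(k, E) = k + 24*E
(b + M(m(4, 5), -14))² = (77 + (√(1 + 5) + 24*(-14)))² = (77 + (√6 - 336))² = (77 + (-336 + √6))² = (-259 + √6)²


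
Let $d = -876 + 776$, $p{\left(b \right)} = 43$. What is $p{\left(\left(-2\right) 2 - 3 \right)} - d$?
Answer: $143$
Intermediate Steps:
$d = -100$
$p{\left(\left(-2\right) 2 - 3 \right)} - d = 43 - -100 = 43 + 100 = 143$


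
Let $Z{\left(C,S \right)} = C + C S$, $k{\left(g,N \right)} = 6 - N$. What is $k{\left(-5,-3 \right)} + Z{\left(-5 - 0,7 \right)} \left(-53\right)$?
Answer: $2129$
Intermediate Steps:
$k{\left(-5,-3 \right)} + Z{\left(-5 - 0,7 \right)} \left(-53\right) = \left(6 - -3\right) + \left(-5 - 0\right) \left(1 + 7\right) \left(-53\right) = \left(6 + 3\right) + \left(-5 + 0\right) 8 \left(-53\right) = 9 + \left(-5\right) 8 \left(-53\right) = 9 - -2120 = 9 + 2120 = 2129$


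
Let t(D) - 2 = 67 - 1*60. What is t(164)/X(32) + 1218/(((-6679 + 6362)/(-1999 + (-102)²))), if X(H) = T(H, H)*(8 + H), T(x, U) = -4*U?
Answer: -52414927653/1623040 ≈ -32294.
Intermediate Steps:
t(D) = 9 (t(D) = 2 + (67 - 1*60) = 2 + (67 - 60) = 2 + 7 = 9)
X(H) = -4*H*(8 + H) (X(H) = (-4*H)*(8 + H) = -4*H*(8 + H))
t(164)/X(32) + 1218/(((-6679 + 6362)/(-1999 + (-102)²))) = 9/((-4*32*(8 + 32))) + 1218/(((-6679 + 6362)/(-1999 + (-102)²))) = 9/((-4*32*40)) + 1218/((-317/(-1999 + 10404))) = 9/(-5120) + 1218/((-317/8405)) = 9*(-1/5120) + 1218/((-317*1/8405)) = -9/5120 + 1218/(-317/8405) = -9/5120 + 1218*(-8405/317) = -9/5120 - 10237290/317 = -52414927653/1623040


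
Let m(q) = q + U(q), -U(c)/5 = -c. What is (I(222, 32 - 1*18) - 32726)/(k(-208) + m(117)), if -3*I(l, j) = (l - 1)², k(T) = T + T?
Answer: -147019/858 ≈ -171.35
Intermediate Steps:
k(T) = 2*T
U(c) = 5*c (U(c) = -(-5)*c = 5*c)
m(q) = 6*q (m(q) = q + 5*q = 6*q)
I(l, j) = -(-1 + l)²/3 (I(l, j) = -(l - 1)²/3 = -(-1 + l)²/3)
(I(222, 32 - 1*18) - 32726)/(k(-208) + m(117)) = (-(-1 + 222)²/3 - 32726)/(2*(-208) + 6*117) = (-⅓*221² - 32726)/(-416 + 702) = (-⅓*48841 - 32726)/286 = (-48841/3 - 32726)*(1/286) = -147019/3*1/286 = -147019/858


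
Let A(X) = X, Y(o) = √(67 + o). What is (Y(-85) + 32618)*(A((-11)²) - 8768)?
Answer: -282047846 - 25941*I*√2 ≈ -2.8205e+8 - 36686.0*I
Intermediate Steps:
(Y(-85) + 32618)*(A((-11)²) - 8768) = (√(67 - 85) + 32618)*((-11)² - 8768) = (√(-18) + 32618)*(121 - 8768) = (3*I*√2 + 32618)*(-8647) = (32618 + 3*I*√2)*(-8647) = -282047846 - 25941*I*√2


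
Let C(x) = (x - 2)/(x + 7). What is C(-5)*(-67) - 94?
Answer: 281/2 ≈ 140.50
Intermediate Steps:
C(x) = (-2 + x)/(7 + x)
C(-5)*(-67) - 94 = ((-2 - 5)/(7 - 5))*(-67) - 94 = (-7/2)*(-67) - 94 = ((1/2)*(-7))*(-67) - 94 = -7/2*(-67) - 94 = 469/2 - 94 = 281/2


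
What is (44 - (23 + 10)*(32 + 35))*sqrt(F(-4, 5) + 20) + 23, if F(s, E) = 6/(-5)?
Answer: 23 - 2167*sqrt(470)/5 ≈ -9372.9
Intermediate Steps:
F(s, E) = -6/5 (F(s, E) = 6*(-1/5) = -6/5)
(44 - (23 + 10)*(32 + 35))*sqrt(F(-4, 5) + 20) + 23 = (44 - (23 + 10)*(32 + 35))*sqrt(-6/5 + 20) + 23 = (44 - 33*67)*sqrt(94/5) + 23 = (44 - 1*2211)*(sqrt(470)/5) + 23 = (44 - 2211)*(sqrt(470)/5) + 23 = -2167*sqrt(470)/5 + 23 = 23 - 2167*sqrt(470)/5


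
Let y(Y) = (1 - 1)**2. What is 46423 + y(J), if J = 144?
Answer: 46423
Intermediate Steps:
y(Y) = 0 (y(Y) = 0**2 = 0)
46423 + y(J) = 46423 + 0 = 46423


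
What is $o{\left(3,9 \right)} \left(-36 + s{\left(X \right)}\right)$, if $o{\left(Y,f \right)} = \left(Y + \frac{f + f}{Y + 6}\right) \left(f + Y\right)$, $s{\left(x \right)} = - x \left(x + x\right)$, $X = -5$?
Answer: $-5160$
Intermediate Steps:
$s{\left(x \right)} = - 2 x^{2}$ ($s{\left(x \right)} = - x 2 x = - 2 x^{2}$)
$o{\left(Y,f \right)} = \left(Y + f\right) \left(Y + \frac{2 f}{6 + Y}\right)$ ($o{\left(Y,f \right)} = \left(Y + \frac{2 f}{6 + Y}\right) \left(Y + f\right) = \left(Y + f\right) \left(Y + \frac{2 f}{6 + Y}\right)$)
$o{\left(3,9 \right)} \left(-36 + s{\left(X \right)}\right) = \frac{3^{3} + 2 \cdot 9^{2} + 6 \cdot 3^{2} + 9 \cdot 3^{2} + 8 \cdot 3 \cdot 9}{6 + 3} \left(-36 - 2 \left(-5\right)^{2}\right) = \frac{27 + 2 \cdot 81 + 6 \cdot 9 + 9 \cdot 9 + 216}{9} \left(-36 - 50\right) = \frac{27 + 162 + 54 + 81 + 216}{9} \left(-36 - 50\right) = \frac{1}{9} \cdot 540 \left(-86\right) = 60 \left(-86\right) = -5160$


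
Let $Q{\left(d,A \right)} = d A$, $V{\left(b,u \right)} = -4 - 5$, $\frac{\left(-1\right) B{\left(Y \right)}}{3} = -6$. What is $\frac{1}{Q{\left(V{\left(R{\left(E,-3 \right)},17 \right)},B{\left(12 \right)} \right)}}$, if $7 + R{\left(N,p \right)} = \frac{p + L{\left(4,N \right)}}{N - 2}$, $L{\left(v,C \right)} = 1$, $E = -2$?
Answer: $- \frac{1}{162} \approx -0.0061728$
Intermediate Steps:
$B{\left(Y \right)} = 18$ ($B{\left(Y \right)} = \left(-3\right) \left(-6\right) = 18$)
$R{\left(N,p \right)} = -7 + \frac{1 + p}{-2 + N}$ ($R{\left(N,p \right)} = -7 + \frac{p + 1}{N - 2} = -7 + \frac{1 + p}{-2 + N}$)
$V{\left(b,u \right)} = -9$
$Q{\left(d,A \right)} = A d$
$\frac{1}{Q{\left(V{\left(R{\left(E,-3 \right)},17 \right)},B{\left(12 \right)} \right)}} = \frac{1}{18 \left(-9\right)} = \frac{1}{-162} = - \frac{1}{162}$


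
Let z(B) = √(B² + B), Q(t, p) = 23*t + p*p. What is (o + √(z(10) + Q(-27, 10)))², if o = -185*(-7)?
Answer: (1295 + I*√(521 - √110))² ≈ 1.6765e+6 + 58520.0*I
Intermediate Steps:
Q(t, p) = p² + 23*t (Q(t, p) = 23*t + p² = p² + 23*t)
z(B) = √(B + B²)
o = 1295
(o + √(z(10) + Q(-27, 10)))² = (1295 + √(√(10*(1 + 10)) + (10² + 23*(-27))))² = (1295 + √(√(10*11) + (100 - 621)))² = (1295 + √(√110 - 521))² = (1295 + √(-521 + √110))²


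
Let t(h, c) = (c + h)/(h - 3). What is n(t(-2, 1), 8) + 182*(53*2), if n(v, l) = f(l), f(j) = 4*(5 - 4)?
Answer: 19296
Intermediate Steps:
t(h, c) = (c + h)/(-3 + h)
f(j) = 4 (f(j) = 4*1 = 4)
n(v, l) = 4
n(t(-2, 1), 8) + 182*(53*2) = 4 + 182*(53*2) = 4 + 182*106 = 4 + 19292 = 19296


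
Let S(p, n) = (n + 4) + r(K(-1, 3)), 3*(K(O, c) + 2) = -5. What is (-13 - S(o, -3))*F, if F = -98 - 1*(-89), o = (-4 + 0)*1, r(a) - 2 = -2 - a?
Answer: 159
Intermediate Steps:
K(O, c) = -11/3 (K(O, c) = -2 + (⅓)*(-5) = -2 - 5/3 = -11/3)
r(a) = -a (r(a) = 2 + (-2 - a) = -a)
o = -4 (o = -4*1 = -4)
S(p, n) = 23/3 + n (S(p, n) = (n + 4) - 1*(-11/3) = (4 + n) + 11/3 = 23/3 + n)
F = -9 (F = -98 + 89 = -9)
(-13 - S(o, -3))*F = (-13 - (23/3 - 3))*(-9) = (-13 - 1*14/3)*(-9) = (-13 - 14/3)*(-9) = -53/3*(-9) = 159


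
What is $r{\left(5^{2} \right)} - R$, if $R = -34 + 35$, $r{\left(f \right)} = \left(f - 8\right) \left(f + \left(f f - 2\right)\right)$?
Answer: $11015$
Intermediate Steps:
$r{\left(f \right)} = \left(-8 + f\right) \left(-2 + f + f^{2}\right)$ ($r{\left(f \right)} = \left(-8 + f\right) \left(f + \left(f^{2} - 2\right)\right) = \left(-8 + f\right) \left(f + \left(-2 + f^{2}\right)\right) = \left(-8 + f\right) \left(-2 + f + f^{2}\right)$)
$R = 1$
$r{\left(5^{2} \right)} - R = \left(16 + \left(5^{2}\right)^{3} - 10 \cdot 5^{2} - 7 \left(5^{2}\right)^{2}\right) - 1 = \left(16 + 25^{3} - 250 - 7 \cdot 25^{2}\right) - 1 = \left(16 + 15625 - 250 - 4375\right) - 1 = 11016 - 1 = 11015$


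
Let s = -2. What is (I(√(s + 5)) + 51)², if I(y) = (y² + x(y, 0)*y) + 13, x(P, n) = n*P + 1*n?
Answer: 4489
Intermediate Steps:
x(P, n) = n + P*n (x(P, n) = P*n + n = n + P*n)
I(y) = 13 + y² (I(y) = (y² + (0*(1 + y))*y) + 13 = (y² + 0*y) + 13 = (y² + 0) + 13 = y² + 13 = 13 + y²)
(I(√(s + 5)) + 51)² = ((13 + (√(-2 + 5))²) + 51)² = ((13 + (√3)²) + 51)² = ((13 + 3) + 51)² = (16 + 51)² = 67² = 4489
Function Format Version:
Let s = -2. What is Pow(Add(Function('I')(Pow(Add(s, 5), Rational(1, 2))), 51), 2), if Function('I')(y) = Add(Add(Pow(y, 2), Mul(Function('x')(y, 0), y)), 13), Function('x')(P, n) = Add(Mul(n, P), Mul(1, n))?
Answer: 4489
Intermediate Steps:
Function('x')(P, n) = Add(n, Mul(P, n)) (Function('x')(P, n) = Add(Mul(P, n), n) = Add(n, Mul(P, n)))
Function('I')(y) = Add(13, Pow(y, 2)) (Function('I')(y) = Add(Add(Pow(y, 2), Mul(Mul(0, Add(1, y)), y)), 13) = Add(Add(Pow(y, 2), Mul(0, y)), 13) = Add(Add(Pow(y, 2), 0), 13) = Add(Pow(y, 2), 13) = Add(13, Pow(y, 2)))
Pow(Add(Function('I')(Pow(Add(s, 5), Rational(1, 2))), 51), 2) = Pow(Add(Add(13, Pow(Pow(Add(-2, 5), Rational(1, 2)), 2)), 51), 2) = Pow(Add(Add(13, Pow(Pow(3, Rational(1, 2)), 2)), 51), 2) = Pow(Add(Add(13, 3), 51), 2) = Pow(Add(16, 51), 2) = Pow(67, 2) = 4489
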